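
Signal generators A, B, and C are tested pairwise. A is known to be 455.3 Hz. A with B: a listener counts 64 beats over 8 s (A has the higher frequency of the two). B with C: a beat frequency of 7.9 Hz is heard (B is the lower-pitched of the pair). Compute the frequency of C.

455.2 Hz

A–B: Beat frequency = 64/8 = 8 Hz.
B is below A, so f_B = 455.3 − 8 = 447.3 Hz.
C is above B, so f_C = 447.3 + 7.9 = 455.2 Hz.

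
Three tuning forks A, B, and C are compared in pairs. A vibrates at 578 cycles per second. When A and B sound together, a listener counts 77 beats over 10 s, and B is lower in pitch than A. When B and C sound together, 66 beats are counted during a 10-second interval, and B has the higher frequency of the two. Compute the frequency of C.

563.7 Hz

A–B: Beat frequency = 77/10 = 7.7 Hz.
B is below A, so f_B = 578 − 7.7 = 570.3 Hz.
B–C: Beat frequency = 66/10 = 6.6 Hz.
C is below B, so f_C = 570.3 − 6.6 = 563.7 Hz.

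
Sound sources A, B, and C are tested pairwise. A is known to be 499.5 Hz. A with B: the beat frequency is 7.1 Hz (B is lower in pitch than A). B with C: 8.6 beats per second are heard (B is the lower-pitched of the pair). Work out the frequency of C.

B is below A, so f_B = 499.5 − 7.1 = 492.4 Hz.
C is above B, so f_C = 492.4 + 8.6 = 501 Hz.

501 Hz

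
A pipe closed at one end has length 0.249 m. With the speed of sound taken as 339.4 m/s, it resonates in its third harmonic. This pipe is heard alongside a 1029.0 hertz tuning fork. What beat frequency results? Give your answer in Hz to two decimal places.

Closed pipe (odd harmonics): f_n = n·v/(4L) = 3·339.4/(4·0.249) = 1022.2892 Hz.
f_beat = |1022.2892 − 1029.0| = 6.71 Hz.

6.71 Hz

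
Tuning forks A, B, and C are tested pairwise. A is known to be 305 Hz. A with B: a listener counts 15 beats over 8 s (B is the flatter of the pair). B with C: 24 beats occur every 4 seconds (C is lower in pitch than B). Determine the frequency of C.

297.125 Hz

A–B: Beat frequency = 15/8 = 1.875 Hz.
B is below A, so f_B = 305 − 1.875 = 303.125 Hz.
B–C: Beat frequency = 24/4 = 6 Hz.
C is below B, so f_C = 303.125 − 6 = 297.125 Hz.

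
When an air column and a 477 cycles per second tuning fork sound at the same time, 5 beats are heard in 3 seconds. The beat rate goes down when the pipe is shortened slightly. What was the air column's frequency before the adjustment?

475.3333 Hz

Beat frequency = 5/3 = 1.6667 Hz.
|f − 477| = 1.6667, so the air column was at either 475.3333 Hz or 478.6667 Hz.
A shorter pipe has a higher fundamental; the adjustment raises the air column's frequency.
The beat rate fell, so the adjustment moved the air column toward 477 Hz — it must have started below the reference.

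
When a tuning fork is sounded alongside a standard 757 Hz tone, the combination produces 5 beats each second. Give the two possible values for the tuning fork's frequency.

752 Hz or 762 Hz

|f − 757| = 5, so f = 757 ± 5.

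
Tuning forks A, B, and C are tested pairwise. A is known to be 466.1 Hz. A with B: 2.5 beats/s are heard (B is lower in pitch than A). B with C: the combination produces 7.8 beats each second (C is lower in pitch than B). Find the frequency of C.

B is below A, so f_B = 466.1 − 2.5 = 463.6 Hz.
C is below B, so f_C = 463.6 − 7.8 = 455.8 Hz.

455.8 Hz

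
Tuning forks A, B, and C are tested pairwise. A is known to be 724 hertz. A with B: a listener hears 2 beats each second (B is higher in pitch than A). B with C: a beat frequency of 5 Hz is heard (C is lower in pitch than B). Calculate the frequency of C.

B is above A, so f_B = 724 + 2 = 726 Hz.
C is below B, so f_C = 726 − 5 = 721 Hz.

721 Hz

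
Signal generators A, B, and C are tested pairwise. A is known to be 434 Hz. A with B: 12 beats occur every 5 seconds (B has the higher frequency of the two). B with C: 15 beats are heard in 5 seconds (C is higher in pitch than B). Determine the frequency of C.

439.4 Hz

A–B: Beat frequency = 12/5 = 2.4 Hz.
B is above A, so f_B = 434 + 2.4 = 436.4 Hz.
B–C: Beat frequency = 15/5 = 3 Hz.
C is above B, so f_C = 436.4 + 3 = 439.4 Hz.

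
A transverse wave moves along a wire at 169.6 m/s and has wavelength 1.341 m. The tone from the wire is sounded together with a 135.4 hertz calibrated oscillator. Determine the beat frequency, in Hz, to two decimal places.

Source frequency f = v/λ = 169.6/1.341 = 126.4728 Hz.
f_beat = |126.4728 − 135.4| = 8.93 Hz.

8.93 Hz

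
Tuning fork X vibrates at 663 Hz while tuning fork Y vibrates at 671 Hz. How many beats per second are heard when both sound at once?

8 Hz

Beats arise from superposition of two nearby frequencies; the beat rate is |f₁ − f₂|.
|663 − 671| = 8 Hz.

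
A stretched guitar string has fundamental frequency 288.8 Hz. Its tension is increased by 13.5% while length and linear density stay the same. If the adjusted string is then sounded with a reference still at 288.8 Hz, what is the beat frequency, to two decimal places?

18.88 Hz

For a string, f ∝ √T, so the new frequency is 288.8·√1.135 = 307.6771 Hz.
f_beat = |307.6771 − 288.8| = 18.88 Hz.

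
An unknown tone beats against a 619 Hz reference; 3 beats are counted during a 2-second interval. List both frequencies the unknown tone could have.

Beat frequency = 3/2 = 1.5 Hz.
|f − 619| = 1.5, so f = 619 ± 1.5.

617.5 Hz or 620.5 Hz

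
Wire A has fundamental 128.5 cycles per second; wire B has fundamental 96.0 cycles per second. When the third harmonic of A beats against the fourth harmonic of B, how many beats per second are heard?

Third harmonic of the first: 3·128.5 = 385.5 Hz.
Fourth harmonic of the second: 4·96.0 = 384.0 Hz.
f_beat = |385.5 − 384.0| = 1.5 Hz.

1.5 Hz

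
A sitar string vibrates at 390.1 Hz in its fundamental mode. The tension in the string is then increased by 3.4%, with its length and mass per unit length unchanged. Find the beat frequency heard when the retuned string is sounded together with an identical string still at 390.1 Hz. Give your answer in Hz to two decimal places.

6.58 Hz

For a string, f ∝ √T, so the new frequency is 390.1·√1.034 = 396.6763 Hz.
f_beat = |396.6763 − 390.1| = 6.58 Hz.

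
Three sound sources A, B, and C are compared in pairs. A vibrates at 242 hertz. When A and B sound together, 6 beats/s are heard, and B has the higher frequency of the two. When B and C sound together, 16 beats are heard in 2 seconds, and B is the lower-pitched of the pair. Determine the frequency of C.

256 Hz

B is above A, so f_B = 242 + 6 = 248 Hz.
B–C: Beat frequency = 16/2 = 8 Hz.
C is above B, so f_C = 248 + 8 = 256 Hz.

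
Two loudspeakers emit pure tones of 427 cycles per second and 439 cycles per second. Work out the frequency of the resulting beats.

Beats arise from superposition of two nearby frequencies; the beat rate is |f₁ − f₂|.
|427 − 439| = 12 Hz.

12 Hz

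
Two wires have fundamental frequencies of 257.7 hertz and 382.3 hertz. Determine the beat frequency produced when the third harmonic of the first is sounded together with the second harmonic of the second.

8.5 Hz

Third harmonic of the first: 3·257.7 = 773.1 Hz.
Second harmonic of the second: 2·382.3 = 764.6 Hz.
f_beat = |773.1 − 764.6| = 8.5 Hz.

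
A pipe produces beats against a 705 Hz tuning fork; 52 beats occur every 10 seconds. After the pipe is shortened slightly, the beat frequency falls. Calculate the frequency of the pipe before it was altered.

699.8 Hz

Beat frequency = 52/10 = 5.2 Hz.
|f − 705| = 5.2, so the pipe was at either 699.8 Hz or 710.2 Hz.
A shorter pipe has a higher fundamental; the adjustment raises the pipe's frequency.
The beat rate fell, so the adjustment moved the pipe toward 705 Hz — it must have started below the reference.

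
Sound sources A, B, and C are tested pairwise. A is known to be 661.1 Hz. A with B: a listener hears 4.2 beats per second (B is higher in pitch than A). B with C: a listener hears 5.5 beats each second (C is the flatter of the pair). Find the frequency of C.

B is above A, so f_B = 661.1 + 4.2 = 665.3 Hz.
C is below B, so f_C = 665.3 − 5.5 = 659.8 Hz.

659.8 Hz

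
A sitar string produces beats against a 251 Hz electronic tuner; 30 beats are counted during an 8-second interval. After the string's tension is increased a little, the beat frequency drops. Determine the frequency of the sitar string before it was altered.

247.25 Hz

Beat frequency = 30/8 = 3.75 Hz.
|f − 251| = 3.75, so the sitar string was at either 247.25 Hz or 254.75 Hz.
Higher tension means higher frequency; the adjustment raises the sitar string's frequency.
The beat rate fell, so the adjustment moved the sitar string toward 251 Hz — it must have started below the reference.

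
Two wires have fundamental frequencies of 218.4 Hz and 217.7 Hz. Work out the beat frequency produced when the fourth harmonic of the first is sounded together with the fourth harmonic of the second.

Fourth harmonic of the first: 4·218.4 = 873.6 Hz.
Fourth harmonic of the second: 4·217.7 = 870.8 Hz.
f_beat = |873.6 − 870.8| = 2.8 Hz.

2.8 Hz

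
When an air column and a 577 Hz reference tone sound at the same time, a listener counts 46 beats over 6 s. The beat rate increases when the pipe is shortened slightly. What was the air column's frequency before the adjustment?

Beat frequency = 46/6 = 7.6667 Hz.
|f − 577| = 7.6667, so the air column was at either 569.3333 Hz or 584.6667 Hz.
A shorter pipe has a higher fundamental; the adjustment raises the air column's frequency.
The beat rate rose, so the adjustment moved the air column further from 577 Hz — it was already above the reference.

584.6667 Hz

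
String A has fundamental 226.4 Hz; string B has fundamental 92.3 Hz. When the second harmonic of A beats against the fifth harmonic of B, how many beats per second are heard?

Second harmonic of the first: 2·226.4 = 452.8 Hz.
Fifth harmonic of the second: 5·92.3 = 461.5 Hz.
f_beat = |452.8 − 461.5| = 8.7 Hz.

8.7 Hz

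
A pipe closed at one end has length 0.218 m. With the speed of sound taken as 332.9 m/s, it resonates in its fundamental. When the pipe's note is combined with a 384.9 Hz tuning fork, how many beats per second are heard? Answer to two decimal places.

3.13 Hz

Closed pipe (odd harmonics): f_n = n·v/(4L) = 1·332.9/(4·0.218) = 381.7661 Hz.
f_beat = |381.7661 − 384.9| = 3.13 Hz.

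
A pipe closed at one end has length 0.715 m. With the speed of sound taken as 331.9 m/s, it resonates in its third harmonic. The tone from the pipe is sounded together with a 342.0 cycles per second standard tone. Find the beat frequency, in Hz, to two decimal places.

6.15 Hz

Closed pipe (odd harmonics): f_n = n·v/(4L) = 3·331.9/(4·0.715) = 348.1469 Hz.
f_beat = |348.1469 − 342.0| = 6.15 Hz.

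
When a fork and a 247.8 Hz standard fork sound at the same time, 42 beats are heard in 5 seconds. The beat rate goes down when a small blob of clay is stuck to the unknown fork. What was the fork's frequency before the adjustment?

Beat frequency = 42/5 = 8.4 Hz.
|f − 247.8| = 8.4, so the fork was at either 239.4 Hz or 256.2 Hz.
Adding mass to a fork lowers its frequency; the adjustment lowers the fork's frequency.
The beat rate fell, so the adjustment moved the fork toward 247.8 Hz — it must have started above the reference.

256.2 Hz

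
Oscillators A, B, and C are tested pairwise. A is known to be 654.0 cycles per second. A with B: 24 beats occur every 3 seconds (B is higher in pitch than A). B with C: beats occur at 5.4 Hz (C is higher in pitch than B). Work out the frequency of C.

A–B: Beat frequency = 24/3 = 8 Hz.
B is above A, so f_B = 654.0 + 8 = 662 Hz.
C is above B, so f_C = 662 + 5.4 = 667.4 Hz.

667.4 Hz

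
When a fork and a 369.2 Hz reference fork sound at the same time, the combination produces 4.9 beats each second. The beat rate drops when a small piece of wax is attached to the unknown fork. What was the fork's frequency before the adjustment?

|f − 369.2| = 4.9, so the fork was at either 364.3 Hz or 374.1 Hz.
Loading a fork with wax lowers its frequency; the adjustment lowers the fork's frequency.
The beat rate fell, so the adjustment moved the fork toward 369.2 Hz — it must have started above the reference.

374.1 Hz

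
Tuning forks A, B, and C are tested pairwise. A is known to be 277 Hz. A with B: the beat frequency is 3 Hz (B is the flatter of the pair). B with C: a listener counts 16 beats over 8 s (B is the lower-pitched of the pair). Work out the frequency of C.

276 Hz

B is below A, so f_B = 277 − 3 = 274 Hz.
B–C: Beat frequency = 16/8 = 2 Hz.
C is above B, so f_C = 274 + 2 = 276 Hz.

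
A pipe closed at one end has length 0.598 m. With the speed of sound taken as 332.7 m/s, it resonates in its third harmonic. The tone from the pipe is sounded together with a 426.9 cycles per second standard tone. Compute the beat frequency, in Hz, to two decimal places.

9.63 Hz

Closed pipe (odd harmonics): f_n = n·v/(4L) = 3·332.7/(4·0.598) = 417.2659 Hz.
f_beat = |417.2659 − 426.9| = 9.63 Hz.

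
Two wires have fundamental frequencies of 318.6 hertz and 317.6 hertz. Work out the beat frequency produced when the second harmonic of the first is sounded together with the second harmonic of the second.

2.0 Hz

Second harmonic of the first: 2·318.6 = 637.2 Hz.
Second harmonic of the second: 2·317.6 = 635.2 Hz.
f_beat = |637.2 − 635.2| = 2.0 Hz.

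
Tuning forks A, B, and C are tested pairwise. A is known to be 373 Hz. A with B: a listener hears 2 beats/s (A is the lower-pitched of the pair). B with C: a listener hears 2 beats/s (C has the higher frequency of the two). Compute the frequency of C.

B is above A, so f_B = 373 + 2 = 375 Hz.
C is above B, so f_C = 375 + 2 = 377 Hz.

377 Hz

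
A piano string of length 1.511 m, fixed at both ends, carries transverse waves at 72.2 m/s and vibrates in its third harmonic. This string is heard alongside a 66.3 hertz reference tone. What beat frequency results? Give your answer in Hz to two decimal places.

For a string fixed at both ends, f_n = n·v/(2L) = 3·72.2/(2·1.511) = 71.6744 Hz.
f_beat = |71.6744 − 66.3| = 5.37 Hz.

5.37 Hz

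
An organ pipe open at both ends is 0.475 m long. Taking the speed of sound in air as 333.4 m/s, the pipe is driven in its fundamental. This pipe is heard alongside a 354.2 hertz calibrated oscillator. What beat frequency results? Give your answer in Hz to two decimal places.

3.25 Hz

Open pipe: f_n = n·v/(2L) = 1·333.4/(2·0.475) = 350.9474 Hz.
f_beat = |350.9474 − 354.2| = 3.25 Hz.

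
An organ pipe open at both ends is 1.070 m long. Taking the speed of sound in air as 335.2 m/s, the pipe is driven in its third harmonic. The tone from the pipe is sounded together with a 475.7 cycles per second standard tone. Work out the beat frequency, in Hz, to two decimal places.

Open pipe: f_n = n·v/(2L) = 3·335.2/(2·1.070) = 469.9065 Hz.
f_beat = |469.9065 − 475.7| = 5.79 Hz.

5.79 Hz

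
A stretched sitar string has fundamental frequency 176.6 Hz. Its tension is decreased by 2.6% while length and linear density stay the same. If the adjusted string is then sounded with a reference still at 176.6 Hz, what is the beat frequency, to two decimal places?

For a string, f ∝ √T, so the new frequency is 176.6·√0.974 = 174.2891 Hz.
f_beat = |174.2891 − 176.6| = 2.31 Hz.

2.31 Hz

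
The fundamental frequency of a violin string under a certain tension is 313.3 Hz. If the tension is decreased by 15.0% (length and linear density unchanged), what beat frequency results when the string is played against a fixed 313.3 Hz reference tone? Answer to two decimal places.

For a string, f ∝ √T, so the new frequency is 313.3·√0.850 = 288.8483 Hz.
f_beat = |288.8483 − 313.3| = 24.45 Hz.

24.45 Hz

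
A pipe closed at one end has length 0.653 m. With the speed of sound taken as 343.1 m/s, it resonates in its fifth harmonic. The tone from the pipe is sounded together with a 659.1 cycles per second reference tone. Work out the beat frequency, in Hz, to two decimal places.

Closed pipe (odd harmonics): f_n = n·v/(4L) = 5·343.1/(4·0.653) = 656.7764 Hz.
f_beat = |656.7764 − 659.1| = 2.32 Hz.

2.32 Hz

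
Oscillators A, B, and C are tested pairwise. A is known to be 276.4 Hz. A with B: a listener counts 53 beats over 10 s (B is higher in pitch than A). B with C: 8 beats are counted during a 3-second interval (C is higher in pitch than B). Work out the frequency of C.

A–B: Beat frequency = 53/10 = 5.3 Hz.
B is above A, so f_B = 276.4 + 5.3 = 281.7 Hz.
B–C: Beat frequency = 8/3 = 2.6667 Hz.
C is above B, so f_C = 281.7 + 2.6667 = 284.3667 Hz.

284.3667 Hz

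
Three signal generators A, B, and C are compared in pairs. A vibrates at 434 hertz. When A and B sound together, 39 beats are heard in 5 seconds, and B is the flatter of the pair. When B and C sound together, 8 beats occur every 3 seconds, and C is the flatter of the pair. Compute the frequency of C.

A–B: Beat frequency = 39/5 = 7.8 Hz.
B is below A, so f_B = 434 − 7.8 = 426.2 Hz.
B–C: Beat frequency = 8/3 = 2.6667 Hz.
C is below B, so f_C = 426.2 − 2.6667 = 423.5333 Hz.

423.5333 Hz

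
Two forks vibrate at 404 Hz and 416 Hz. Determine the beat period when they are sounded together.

f_beat = |404 − 416| = 12 Hz.
Beat period T = 1 / f_beat = 1 / 12 s.

0.083 s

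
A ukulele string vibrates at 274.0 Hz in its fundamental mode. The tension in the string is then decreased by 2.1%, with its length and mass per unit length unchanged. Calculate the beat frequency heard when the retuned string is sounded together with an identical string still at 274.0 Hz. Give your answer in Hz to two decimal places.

2.89 Hz

For a string, f ∝ √T, so the new frequency is 274.0·√0.979 = 271.1077 Hz.
f_beat = |271.1077 − 274.0| = 2.89 Hz.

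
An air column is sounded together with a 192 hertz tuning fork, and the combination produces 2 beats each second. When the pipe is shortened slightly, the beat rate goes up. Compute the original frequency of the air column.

194 Hz

|f − 192| = 2, so the air column was at either 190 Hz or 194 Hz.
A shorter pipe has a higher fundamental; the adjustment raises the air column's frequency.
The beat rate rose, so the adjustment moved the air column further from 192 Hz — it was already above the reference.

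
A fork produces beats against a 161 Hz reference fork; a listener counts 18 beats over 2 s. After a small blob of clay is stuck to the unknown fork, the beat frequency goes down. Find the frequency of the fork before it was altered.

170 Hz

Beat frequency = 18/2 = 9 Hz.
|f − 161| = 9, so the fork was at either 152 Hz or 170 Hz.
Adding mass to a fork lowers its frequency; the adjustment lowers the fork's frequency.
The beat rate fell, so the adjustment moved the fork toward 161 Hz — it must have started above the reference.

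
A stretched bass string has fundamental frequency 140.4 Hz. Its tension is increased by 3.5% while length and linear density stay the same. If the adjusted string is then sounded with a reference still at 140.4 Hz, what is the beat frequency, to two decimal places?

For a string, f ∝ √T, so the new frequency is 140.4·√1.035 = 142.8359 Hz.
f_beat = |142.8359 − 140.4| = 2.44 Hz.

2.44 Hz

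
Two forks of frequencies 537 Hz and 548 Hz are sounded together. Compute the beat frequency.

11 Hz

The beat frequency equals the magnitude of the frequency difference.
|537 − 548| = 11 Hz.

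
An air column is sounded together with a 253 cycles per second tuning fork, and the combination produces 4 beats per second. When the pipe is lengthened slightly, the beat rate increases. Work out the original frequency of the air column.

|f − 253| = 4, so the air column was at either 249 Hz or 257 Hz.
A longer pipe has a lower fundamental; the adjustment lowers the air column's frequency.
The beat rate rose, so the adjustment moved the air column further from 253 Hz — it was already below the reference.

249 Hz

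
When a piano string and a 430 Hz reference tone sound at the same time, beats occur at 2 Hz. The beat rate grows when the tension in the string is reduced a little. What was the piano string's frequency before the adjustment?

428 Hz

|f − 430| = 2, so the piano string was at either 428 Hz or 432 Hz.
Lower tension means lower frequency; the adjustment lowers the piano string's frequency.
The beat rate rose, so the adjustment moved the piano string further from 430 Hz — it was already below the reference.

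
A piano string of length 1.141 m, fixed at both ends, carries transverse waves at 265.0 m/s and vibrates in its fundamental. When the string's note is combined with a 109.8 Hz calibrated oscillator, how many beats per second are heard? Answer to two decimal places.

For a string fixed at both ends, f_n = n·v/(2L) = 1·265.0/(2·1.141) = 116.1262 Hz.
f_beat = |116.1262 − 109.8| = 6.33 Hz.

6.33 Hz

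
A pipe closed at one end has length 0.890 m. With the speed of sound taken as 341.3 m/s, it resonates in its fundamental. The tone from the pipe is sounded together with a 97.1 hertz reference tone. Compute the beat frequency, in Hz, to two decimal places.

Closed pipe (odd harmonics): f_n = n·v/(4L) = 1·341.3/(4·0.890) = 95.8708 Hz.
f_beat = |95.8708 − 97.1| = 1.23 Hz.

1.23 Hz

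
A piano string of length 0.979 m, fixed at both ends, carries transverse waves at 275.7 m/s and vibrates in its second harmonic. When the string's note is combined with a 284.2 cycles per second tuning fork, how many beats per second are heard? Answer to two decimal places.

For a string fixed at both ends, f_n = n·v/(2L) = 2·275.7/(2·0.979) = 281.6139 Hz.
f_beat = |281.6139 − 284.2| = 2.59 Hz.

2.59 Hz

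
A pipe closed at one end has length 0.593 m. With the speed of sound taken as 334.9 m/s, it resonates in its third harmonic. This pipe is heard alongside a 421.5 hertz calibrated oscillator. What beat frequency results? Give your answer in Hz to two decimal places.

2.07 Hz

Closed pipe (odd harmonics): f_n = n·v/(4L) = 3·334.9/(4·0.593) = 423.5666 Hz.
f_beat = |423.5666 − 421.5| = 2.07 Hz.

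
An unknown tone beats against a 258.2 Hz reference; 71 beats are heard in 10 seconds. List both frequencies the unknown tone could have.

Beat frequency = 71/10 = 7.1 Hz.
|f − 258.2| = 7.1, so f = 258.2 ± 7.1.

251.1 Hz or 265.3 Hz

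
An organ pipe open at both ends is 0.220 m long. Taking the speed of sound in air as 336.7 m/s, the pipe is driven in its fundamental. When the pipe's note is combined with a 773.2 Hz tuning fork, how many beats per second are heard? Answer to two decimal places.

7.97 Hz

Open pipe: f_n = n·v/(2L) = 1·336.7/(2·0.220) = 765.2273 Hz.
f_beat = |765.2273 − 773.2| = 7.97 Hz.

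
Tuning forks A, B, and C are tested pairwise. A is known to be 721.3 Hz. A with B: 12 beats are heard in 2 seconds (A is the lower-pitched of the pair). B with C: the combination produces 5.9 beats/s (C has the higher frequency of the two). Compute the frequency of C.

A–B: Beat frequency = 12/2 = 6 Hz.
B is above A, so f_B = 721.3 + 6 = 727.3 Hz.
C is above B, so f_C = 727.3 + 5.9 = 733.2 Hz.

733.2 Hz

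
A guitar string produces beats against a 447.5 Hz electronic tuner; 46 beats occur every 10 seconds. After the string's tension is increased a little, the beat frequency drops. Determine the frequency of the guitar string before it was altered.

Beat frequency = 46/10 = 4.6 Hz.
|f − 447.5| = 4.6, so the guitar string was at either 442.9 Hz or 452.1 Hz.
Higher tension means higher frequency; the adjustment raises the guitar string's frequency.
The beat rate fell, so the adjustment moved the guitar string toward 447.5 Hz — it must have started below the reference.

442.9 Hz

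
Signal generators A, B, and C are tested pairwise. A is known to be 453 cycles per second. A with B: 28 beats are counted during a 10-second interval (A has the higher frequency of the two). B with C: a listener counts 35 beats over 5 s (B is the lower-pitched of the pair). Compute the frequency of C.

457.2 Hz

A–B: Beat frequency = 28/10 = 2.8 Hz.
B is below A, so f_B = 453 − 2.8 = 450.2 Hz.
B–C: Beat frequency = 35/5 = 7 Hz.
C is above B, so f_C = 450.2 + 7 = 457.2 Hz.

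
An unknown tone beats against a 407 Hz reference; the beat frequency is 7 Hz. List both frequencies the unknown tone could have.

|f − 407| = 7, so f = 407 ± 7.

400 Hz or 414 Hz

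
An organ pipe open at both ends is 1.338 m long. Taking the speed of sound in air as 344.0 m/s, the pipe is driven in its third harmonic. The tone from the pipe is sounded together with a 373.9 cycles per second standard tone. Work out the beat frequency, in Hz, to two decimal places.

Open pipe: f_n = n·v/(2L) = 3·344.0/(2·1.338) = 385.6502 Hz.
f_beat = |385.6502 − 373.9| = 11.75 Hz.

11.75 Hz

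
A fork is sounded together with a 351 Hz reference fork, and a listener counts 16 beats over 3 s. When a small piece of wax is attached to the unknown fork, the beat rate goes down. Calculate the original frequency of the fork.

Beat frequency = 16/3 = 5.3333 Hz.
|f − 351| = 5.3333, so the fork was at either 345.6667 Hz or 356.3333 Hz.
Loading a fork with wax lowers its frequency; the adjustment lowers the fork's frequency.
The beat rate fell, so the adjustment moved the fork toward 351 Hz — it must have started above the reference.

356.3333 Hz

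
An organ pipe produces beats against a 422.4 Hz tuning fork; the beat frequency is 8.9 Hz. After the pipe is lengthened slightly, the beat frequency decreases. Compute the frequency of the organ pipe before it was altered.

|f − 422.4| = 8.9, so the organ pipe was at either 413.5 Hz or 431.3 Hz.
A longer pipe has a lower fundamental; the adjustment lowers the organ pipe's frequency.
The beat rate fell, so the adjustment moved the organ pipe toward 422.4 Hz — it must have started above the reference.

431.3 Hz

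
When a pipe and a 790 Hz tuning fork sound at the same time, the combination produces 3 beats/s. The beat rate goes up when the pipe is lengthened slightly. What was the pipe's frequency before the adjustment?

787 Hz

|f − 790| = 3, so the pipe was at either 787 Hz or 793 Hz.
A longer pipe has a lower fundamental; the adjustment lowers the pipe's frequency.
The beat rate rose, so the adjustment moved the pipe further from 790 Hz — it was already below the reference.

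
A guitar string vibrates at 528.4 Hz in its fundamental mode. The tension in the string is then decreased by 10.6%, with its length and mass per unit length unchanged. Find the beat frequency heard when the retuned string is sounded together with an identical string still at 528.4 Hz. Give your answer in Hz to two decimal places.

For a string, f ∝ √T, so the new frequency is 528.4·√0.894 = 499.6105 Hz.
f_beat = |499.6105 − 528.4| = 28.79 Hz.

28.79 Hz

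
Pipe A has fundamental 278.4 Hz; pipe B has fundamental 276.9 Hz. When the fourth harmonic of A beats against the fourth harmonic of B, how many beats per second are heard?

6.0 Hz

Fourth harmonic of the first: 4·278.4 = 1113.6 Hz.
Fourth harmonic of the second: 4·276.9 = 1107.6 Hz.
f_beat = |1113.6 − 1107.6| = 6.0 Hz.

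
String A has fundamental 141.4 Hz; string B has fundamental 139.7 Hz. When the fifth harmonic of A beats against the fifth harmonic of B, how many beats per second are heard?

8.5 Hz

Fifth harmonic of the first: 5·141.4 = 707.0 Hz.
Fifth harmonic of the second: 5·139.7 = 698.5 Hz.
f_beat = |707.0 − 698.5| = 8.5 Hz.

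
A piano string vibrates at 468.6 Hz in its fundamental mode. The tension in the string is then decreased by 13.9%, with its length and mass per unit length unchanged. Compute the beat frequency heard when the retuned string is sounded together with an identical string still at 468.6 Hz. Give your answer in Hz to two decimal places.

For a string, f ∝ √T, so the new frequency is 468.6·√0.861 = 434.8143 Hz.
f_beat = |434.8143 − 468.6| = 33.79 Hz.

33.79 Hz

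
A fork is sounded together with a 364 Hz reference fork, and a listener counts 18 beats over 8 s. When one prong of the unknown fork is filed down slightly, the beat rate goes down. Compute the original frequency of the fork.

Beat frequency = 18/8 = 2.25 Hz.
|f − 364| = 2.25, so the fork was at either 361.75 Hz or 366.25 Hz.
Filing a prong removes mass and raises the fork's frequency; the adjustment raises the fork's frequency.
The beat rate fell, so the adjustment moved the fork toward 364 Hz — it must have started below the reference.

361.75 Hz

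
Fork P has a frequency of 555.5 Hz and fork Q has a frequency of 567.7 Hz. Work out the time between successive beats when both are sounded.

f_beat = |555.5 − 567.7| = 12.2 Hz.
Beat period T = 1 / f_beat = 1 / 12.2 s.

0.082 s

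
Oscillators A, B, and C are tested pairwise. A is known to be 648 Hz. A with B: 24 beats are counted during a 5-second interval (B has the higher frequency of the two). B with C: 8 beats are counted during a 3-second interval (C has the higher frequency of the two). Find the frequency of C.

A–B: Beat frequency = 24/5 = 4.8 Hz.
B is above A, so f_B = 648 + 4.8 = 652.8 Hz.
B–C: Beat frequency = 8/3 = 2.6667 Hz.
C is above B, so f_C = 652.8 + 2.6667 = 655.4667 Hz.

655.4667 Hz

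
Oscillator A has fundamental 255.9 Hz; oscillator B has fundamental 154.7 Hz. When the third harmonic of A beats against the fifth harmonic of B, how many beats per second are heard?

Third harmonic of the first: 3·255.9 = 767.7 Hz.
Fifth harmonic of the second: 5·154.7 = 773.5 Hz.
f_beat = |767.7 − 773.5| = 5.8 Hz.

5.8 Hz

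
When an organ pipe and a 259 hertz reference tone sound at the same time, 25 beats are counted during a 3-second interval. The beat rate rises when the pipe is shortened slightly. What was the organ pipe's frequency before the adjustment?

Beat frequency = 25/3 = 8.3333 Hz.
|f − 259| = 8.3333, so the organ pipe was at either 250.6667 Hz or 267.3333 Hz.
A shorter pipe has a higher fundamental; the adjustment raises the organ pipe's frequency.
The beat rate rose, so the adjustment moved the organ pipe further from 259 Hz — it was already above the reference.

267.3333 Hz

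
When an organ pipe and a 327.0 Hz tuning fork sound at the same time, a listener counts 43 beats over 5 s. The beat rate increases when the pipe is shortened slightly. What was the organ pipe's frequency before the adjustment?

Beat frequency = 43/5 = 8.6 Hz.
|f − 327.0| = 8.6, so the organ pipe was at either 318.4 Hz or 335.6 Hz.
A shorter pipe has a higher fundamental; the adjustment raises the organ pipe's frequency.
The beat rate rose, so the adjustment moved the organ pipe further from 327.0 Hz — it was already above the reference.

335.6 Hz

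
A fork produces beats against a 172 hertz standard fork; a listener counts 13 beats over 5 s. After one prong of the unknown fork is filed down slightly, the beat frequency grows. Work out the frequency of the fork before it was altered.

Beat frequency = 13/5 = 2.6 Hz.
|f − 172| = 2.6, so the fork was at either 169.4 Hz or 174.6 Hz.
Filing a prong removes mass and raises the fork's frequency; the adjustment raises the fork's frequency.
The beat rate rose, so the adjustment moved the fork further from 172 Hz — it was already above the reference.

174.6 Hz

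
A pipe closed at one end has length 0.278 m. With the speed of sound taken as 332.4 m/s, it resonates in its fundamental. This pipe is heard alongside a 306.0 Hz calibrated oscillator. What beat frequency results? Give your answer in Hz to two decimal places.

7.08 Hz

Closed pipe (odd harmonics): f_n = n·v/(4L) = 1·332.4/(4·0.278) = 298.9209 Hz.
f_beat = |298.9209 − 306.0| = 7.08 Hz.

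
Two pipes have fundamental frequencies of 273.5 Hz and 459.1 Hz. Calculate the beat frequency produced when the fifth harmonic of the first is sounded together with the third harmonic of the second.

Fifth harmonic of the first: 5·273.5 = 1367.5 Hz.
Third harmonic of the second: 3·459.1 = 1377.3 Hz.
f_beat = |1367.5 − 1377.3| = 9.8 Hz.

9.8 Hz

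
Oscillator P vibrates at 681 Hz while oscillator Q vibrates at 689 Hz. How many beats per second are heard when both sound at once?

8 Hz

f_beat = |f₁ − f₂|.
|681 − 689| = 8 Hz.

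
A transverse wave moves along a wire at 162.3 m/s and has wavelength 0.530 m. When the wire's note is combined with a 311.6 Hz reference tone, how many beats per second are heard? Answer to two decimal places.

5.37 Hz

Source frequency f = v/λ = 162.3/0.530 = 306.2264 Hz.
f_beat = |306.2264 − 311.6| = 5.37 Hz.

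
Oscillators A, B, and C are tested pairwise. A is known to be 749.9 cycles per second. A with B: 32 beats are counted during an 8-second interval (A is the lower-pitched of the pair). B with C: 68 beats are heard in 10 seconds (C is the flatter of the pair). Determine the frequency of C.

A–B: Beat frequency = 32/8 = 4 Hz.
B is above A, so f_B = 749.9 + 4 = 753.9 Hz.
B–C: Beat frequency = 68/10 = 6.8 Hz.
C is below B, so f_C = 753.9 − 6.8 = 747.1 Hz.

747.1 Hz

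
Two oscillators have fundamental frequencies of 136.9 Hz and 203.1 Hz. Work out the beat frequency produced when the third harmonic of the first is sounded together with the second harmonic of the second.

4.5 Hz

Third harmonic of the first: 3·136.9 = 410.7 Hz.
Second harmonic of the second: 2·203.1 = 406.2 Hz.
f_beat = |410.7 − 406.2| = 4.5 Hz.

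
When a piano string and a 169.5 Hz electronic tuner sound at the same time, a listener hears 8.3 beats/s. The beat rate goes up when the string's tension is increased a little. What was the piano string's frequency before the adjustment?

177.8 Hz

|f − 169.5| = 8.3, so the piano string was at either 161.2 Hz or 177.8 Hz.
Higher tension means higher frequency; the adjustment raises the piano string's frequency.
The beat rate rose, so the adjustment moved the piano string further from 169.5 Hz — it was already above the reference.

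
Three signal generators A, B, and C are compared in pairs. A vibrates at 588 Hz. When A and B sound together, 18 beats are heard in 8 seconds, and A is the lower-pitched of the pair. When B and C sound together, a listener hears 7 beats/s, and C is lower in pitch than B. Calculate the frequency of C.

A–B: Beat frequency = 18/8 = 2.25 Hz.
B is above A, so f_B = 588 + 2.25 = 590.25 Hz.
C is below B, so f_C = 590.25 − 7 = 583.25 Hz.

583.25 Hz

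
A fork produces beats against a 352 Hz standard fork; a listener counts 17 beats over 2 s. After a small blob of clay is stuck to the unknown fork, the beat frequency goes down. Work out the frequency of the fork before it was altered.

360.5 Hz

Beat frequency = 17/2 = 8.5 Hz.
|f − 352| = 8.5, so the fork was at either 343.5 Hz or 360.5 Hz.
Adding mass to a fork lowers its frequency; the adjustment lowers the fork's frequency.
The beat rate fell, so the adjustment moved the fork toward 352 Hz — it must have started above the reference.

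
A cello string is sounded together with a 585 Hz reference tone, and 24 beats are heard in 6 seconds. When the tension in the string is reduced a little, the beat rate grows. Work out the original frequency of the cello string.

Beat frequency = 24/6 = 4 Hz.
|f − 585| = 4, so the cello string was at either 581 Hz or 589 Hz.
Lower tension means lower frequency; the adjustment lowers the cello string's frequency.
The beat rate rose, so the adjustment moved the cello string further from 585 Hz — it was already below the reference.

581 Hz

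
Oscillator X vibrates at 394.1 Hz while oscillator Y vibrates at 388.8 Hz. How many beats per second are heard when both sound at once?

5.3 Hz

The beat frequency equals the magnitude of the frequency difference.
|394.1 − 388.8| = 5.3 Hz.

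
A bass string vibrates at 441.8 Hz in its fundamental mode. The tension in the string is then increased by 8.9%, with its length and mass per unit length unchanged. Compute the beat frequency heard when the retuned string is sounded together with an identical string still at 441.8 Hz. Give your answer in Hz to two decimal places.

For a string, f ∝ √T, so the new frequency is 441.8·√1.089 = 461.0411 Hz.
f_beat = |461.0411 − 441.8| = 19.24 Hz.

19.24 Hz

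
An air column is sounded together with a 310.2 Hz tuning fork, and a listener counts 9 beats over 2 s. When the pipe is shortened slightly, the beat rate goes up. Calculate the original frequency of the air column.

Beat frequency = 9/2 = 4.5 Hz.
|f − 310.2| = 4.5, so the air column was at either 305.7 Hz or 314.7 Hz.
A shorter pipe has a higher fundamental; the adjustment raises the air column's frequency.
The beat rate rose, so the adjustment moved the air column further from 310.2 Hz — it was already above the reference.

314.7 Hz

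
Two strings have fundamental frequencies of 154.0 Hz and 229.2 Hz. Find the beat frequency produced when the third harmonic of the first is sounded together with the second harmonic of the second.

Third harmonic of the first: 3·154.0 = 462.0 Hz.
Second harmonic of the second: 2·229.2 = 458.4 Hz.
f_beat = |462.0 − 458.4| = 3.6 Hz.

3.6 Hz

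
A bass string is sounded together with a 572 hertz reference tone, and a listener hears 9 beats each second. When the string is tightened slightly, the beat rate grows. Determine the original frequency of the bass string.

581 Hz

|f − 572| = 9, so the bass string was at either 563 Hz or 581 Hz.
Increasing tension raises a string's frequency; the adjustment raises the bass string's frequency.
The beat rate rose, so the adjustment moved the bass string further from 572 Hz — it was already above the reference.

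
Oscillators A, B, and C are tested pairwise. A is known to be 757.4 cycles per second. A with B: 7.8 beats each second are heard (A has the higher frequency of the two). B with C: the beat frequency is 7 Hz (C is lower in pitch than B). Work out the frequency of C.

B is below A, so f_B = 757.4 − 7.8 = 749.6 Hz.
C is below B, so f_C = 749.6 − 7 = 742.6 Hz.

742.6 Hz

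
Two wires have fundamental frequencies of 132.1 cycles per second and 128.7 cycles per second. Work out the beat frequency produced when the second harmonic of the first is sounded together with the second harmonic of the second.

6.8 Hz

Second harmonic of the first: 2·132.1 = 264.2 Hz.
Second harmonic of the second: 2·128.7 = 257.4 Hz.
f_beat = |264.2 − 257.4| = 6.8 Hz.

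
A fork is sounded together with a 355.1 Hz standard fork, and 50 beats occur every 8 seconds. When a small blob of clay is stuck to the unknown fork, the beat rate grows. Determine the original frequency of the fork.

Beat frequency = 50/8 = 6.25 Hz.
|f − 355.1| = 6.25, so the fork was at either 348.85 Hz or 361.35 Hz.
Adding mass to a fork lowers its frequency; the adjustment lowers the fork's frequency.
The beat rate rose, so the adjustment moved the fork further from 355.1 Hz — it was already below the reference.

348.85 Hz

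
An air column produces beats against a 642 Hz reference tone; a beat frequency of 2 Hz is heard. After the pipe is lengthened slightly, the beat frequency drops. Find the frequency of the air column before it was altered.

|f − 642| = 2, so the air column was at either 640 Hz or 644 Hz.
A longer pipe has a lower fundamental; the adjustment lowers the air column's frequency.
The beat rate fell, so the adjustment moved the air column toward 642 Hz — it must have started above the reference.

644 Hz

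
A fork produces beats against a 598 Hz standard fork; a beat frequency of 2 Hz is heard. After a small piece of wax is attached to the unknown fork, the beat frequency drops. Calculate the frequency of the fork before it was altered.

|f − 598| = 2, so the fork was at either 596 Hz or 600 Hz.
Loading a fork with wax lowers its frequency; the adjustment lowers the fork's frequency.
The beat rate fell, so the adjustment moved the fork toward 598 Hz — it must have started above the reference.

600 Hz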